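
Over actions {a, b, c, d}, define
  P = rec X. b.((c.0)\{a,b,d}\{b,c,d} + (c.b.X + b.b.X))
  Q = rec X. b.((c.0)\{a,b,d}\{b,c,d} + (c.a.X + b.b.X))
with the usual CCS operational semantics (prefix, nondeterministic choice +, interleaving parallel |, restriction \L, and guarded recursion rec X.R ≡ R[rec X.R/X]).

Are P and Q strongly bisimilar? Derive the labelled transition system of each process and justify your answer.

LTS(P): 3 reachable states
  u0 = rec X. b.((c.0)\{a,b,d}\{b,c,d} + (c.b.X + b.b.X)) has moves --b--▸ u1
  u1 = (c.0)\{a,b,d}\{b,c,d} + (c.b.(rec X. b.((c.0)\{a,b,d}\{b,c,d} + (c.b.X + b.b.X))) + b.b.(rec X. b.((c.0)\{a,b,d}\{b,c,d} + (c.b.X + b.b.X)))) has moves --b--▸ u2, --c--▸ u2
  u2 = b.(rec X. b.((c.0)\{a,b,d}\{b,c,d} + (c.b.X + b.b.X))) has moves --b--▸ u0
LTS(Q): 4 reachable states
  v0 = rec X. b.((c.0)\{a,b,d}\{b,c,d} + (c.a.X + b.b.X)) has moves --b--▸ v1
  v1 = (c.0)\{a,b,d}\{b,c,d} + (c.a.(rec X. b.((c.0)\{a,b,d}\{b,c,d} + (c.a.X + b.b.X))) + b.b.(rec X. b.((c.0)\{a,b,d}\{b,c,d} + (c.a.X + b.b.X)))) has moves --b--▸ v2, --c--▸ v3
  v2 = b.(rec X. b.((c.0)\{a,b,d}\{b,c,d} + (c.a.X + b.b.X))) has moves --b--▸ v0
  v3 = a.(rec X. b.((c.0)\{a,b,d}\{b,c,d} + (c.a.X + b.b.X))) has moves --a--▸ v0
Partition-refinement fixed point:
  B0 = {u0}
  B1 = {u1}
  B2 = {u2}
  B3 = {v0}
  B4 = {v1}
  B5 = {v2}
  B6 = {v3}
u0 ∈ B0, v0 ∈ B3 → different blocks

not bisimilar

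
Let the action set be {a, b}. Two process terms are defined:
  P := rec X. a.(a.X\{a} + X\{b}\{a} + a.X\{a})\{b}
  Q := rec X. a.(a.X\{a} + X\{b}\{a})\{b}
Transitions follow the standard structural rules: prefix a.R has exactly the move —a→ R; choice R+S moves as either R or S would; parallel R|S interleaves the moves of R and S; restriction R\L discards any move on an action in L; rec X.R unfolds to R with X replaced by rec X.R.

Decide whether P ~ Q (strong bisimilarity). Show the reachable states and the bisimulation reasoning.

YES

Reachable graph of P (3 states):
  u0 = rec X. a.(a.X\{a} + X\{b}\{a} + a.X\{a})\{b} :: -a-> u1
  u1 = (a.(rec X. a.(a.X\{a} + X\{b}\{a} + a.X\{a})\{b})\{a} + (rec X. a.(a.X\{a} + X\{b}\{a} + a.X\{a})\{b})\{b}\{a} + a.(rec X. a.(a.X\{a} + X\{b}\{a} + a.X\{a})\{b})\{a})\{b} :: -a-> u2
  u2 = (rec X. a.(a.X\{a} + X\{b}\{a} + a.X\{a})\{b})\{a}\{b} :: ∅
Reachable graph of Q (3 states):
  v0 = rec X. a.(a.X\{a} + X\{b}\{a})\{b} :: -a-> v1
  v1 = (a.(rec X. a.(a.X\{a} + X\{b}\{a})\{b})\{a} + (rec X. a.(a.X\{a} + X\{b}\{a})\{b})\{b}\{a})\{b} :: -a-> v2
  v2 = (rec X. a.(a.X\{a} + X\{b}\{a})\{b})\{a}\{b} :: ∅
Partition-refinement fixed point:
  B0 = {u0, v0}
  B1 = {u1, v1}
  B2 = {u2, v2}
u0 ∈ B0, v0 ∈ B0 → same block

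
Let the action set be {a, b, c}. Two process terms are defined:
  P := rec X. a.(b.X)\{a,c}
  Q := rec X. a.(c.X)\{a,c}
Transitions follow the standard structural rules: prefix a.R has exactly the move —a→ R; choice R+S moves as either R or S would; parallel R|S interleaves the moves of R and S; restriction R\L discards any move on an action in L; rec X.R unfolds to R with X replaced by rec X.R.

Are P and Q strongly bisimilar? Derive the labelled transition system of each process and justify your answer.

Reachable graph of P (3 states):
  s0 = rec X. a.(b.X)\{a,c} :: —a→ s1
  s1 = (b.(rec X. a.(b.X)\{a,c}))\{a,c} :: —b→ s2
  s2 = (rec X. a.(b.X)\{a,c})\{a,c} :: deadlocked
Reachable graph of Q (2 states):
  t0 = rec X. a.(c.X)\{a,c} :: —a→ t1
  t1 = (c.(rec X. a.(c.X)\{a,c}))\{a,c} :: deadlocked
Coarsest stable partition (strong bisimilarity classes):
  B0 = {s0}
  B1 = {s1}
  B2 = {s2, t1}
  B3 = {t0}
s0 ∈ B0, t0 ∈ B3 → different blocks

P ≁ Q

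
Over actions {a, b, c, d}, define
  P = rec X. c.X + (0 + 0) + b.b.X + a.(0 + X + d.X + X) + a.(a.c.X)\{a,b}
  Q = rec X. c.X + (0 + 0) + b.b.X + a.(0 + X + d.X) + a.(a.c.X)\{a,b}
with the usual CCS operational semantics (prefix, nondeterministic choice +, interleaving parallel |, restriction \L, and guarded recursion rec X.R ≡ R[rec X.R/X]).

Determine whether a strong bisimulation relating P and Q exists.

P's transition system — 4 states:
  m0 = rec X. c.X + (0 + 0) + b.b.X + a.(0 + X + d.X + X) + a.(a.c.X)\{a,b} :: --a--▸ m1, --a--▸ m2, --b--▸ m3, --c--▸ m0
  m1 = (a.c.(rec X. c.X + (0 + 0) + b.b.X + a.(0 + X + d.X + X) + a.(a.c.X)\{a,b}))\{a,b} :: stopped
  m2 = 0 + (rec X. c.X + (0 + 0) + b.b.X + a.(0 + X + d.X + X) + a.(a.c.X)\{a,b}) + d.(rec X. c.X + (0 + 0) + b.b.X + a.(0 + X + d.X + X) + a.(a.c.X)\{a,b}) + (rec X. c.X + (0 + 0) + b.b.X + a.(0 + X + d.X + X) + a.(a.c.X)\{a,b}) :: --a--▸ m1, --a--▸ m2, --b--▸ m3, --c--▸ m0, --d--▸ m0
  m3 = b.(rec X. c.X + (0 + 0) + b.b.X + a.(0 + X + d.X + X) + a.(a.c.X)\{a,b}) :: --b--▸ m0
Q's transition system — 4 states:
  n0 = rec X. c.X + (0 + 0) + b.b.X + a.(0 + X + d.X) + a.(a.c.X)\{a,b} :: --a--▸ n1, --a--▸ n2, --b--▸ n3, --c--▸ n0
  n1 = (a.c.(rec X. c.X + (0 + 0) + b.b.X + a.(0 + X + d.X) + a.(a.c.X)\{a,b}))\{a,b} :: stopped
  n2 = 0 + (rec X. c.X + (0 + 0) + b.b.X + a.(0 + X + d.X) + a.(a.c.X)\{a,b}) + d.(rec X. c.X + (0 + 0) + b.b.X + a.(0 + X + d.X) + a.(a.c.X)\{a,b}) :: --a--▸ n1, --a--▸ n2, --b--▸ n3, --c--▸ n0, --d--▸ n0
  n3 = b.(rec X. c.X + (0 + 0) + b.b.X + a.(0 + X + d.X) + a.(a.c.X)\{a,b}) :: --b--▸ n0
Bisimilarity quotient blocks:
  B0 = {m0, n0}
  B1 = {m1, n1}
  B2 = {m3, n3}
  B3 = {m2, n2}
m0 ∈ B0, n0 ∈ B0 → same block

bisimilar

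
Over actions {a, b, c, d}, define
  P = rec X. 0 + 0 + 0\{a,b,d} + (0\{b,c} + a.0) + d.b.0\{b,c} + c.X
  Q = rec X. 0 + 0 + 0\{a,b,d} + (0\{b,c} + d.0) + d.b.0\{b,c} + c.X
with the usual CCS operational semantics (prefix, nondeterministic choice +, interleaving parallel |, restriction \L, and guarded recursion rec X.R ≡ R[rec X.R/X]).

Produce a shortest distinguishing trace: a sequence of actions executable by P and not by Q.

LTS(P): 4 reachable states
  m0 = rec X. 0 + 0 + 0\{a,b,d} + (0\{b,c} + a.0) + d.b.0\{b,c} + c.X ⊢ =a=> m1, =c=> m0, =d=> m2
  m1 = 0 ⊢ ∅
  m2 = b.0\{b,c} ⊢ =b=> m3
  m3 = 0\{b,c} ⊢ ∅
LTS(Q): 4 reachable states
  n0 = rec X. 0 + 0 + 0\{a,b,d} + (0\{b,c} + d.0) + d.b.0\{b,c} + c.X ⊢ =c=> n0, =d=> n1, =d=> n2
  n1 = 0 ⊢ ∅
  n2 = b.0\{b,c} ⊢ =b=> n3
  n3 = 0\{b,c} ⊢ ∅
Trace ⟨a⟩ through P, begin at {m0}:
  after a @ step 1: {m1}
  — P admits the full trace.
Trace ⟨a⟩ through Q, begin at {n0}:
  after a @ step 1: no successor for Q

a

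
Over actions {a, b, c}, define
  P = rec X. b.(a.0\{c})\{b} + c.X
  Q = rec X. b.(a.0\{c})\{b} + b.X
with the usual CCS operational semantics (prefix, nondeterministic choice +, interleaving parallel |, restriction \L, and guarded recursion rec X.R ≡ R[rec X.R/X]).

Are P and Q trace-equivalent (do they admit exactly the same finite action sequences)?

NO — witness ⟨c⟩

P's transition system — 3 states:
  s0 = rec X. b.(a.0\{c})\{b} + c.X ⊢ =b=> s1, =c=> s0
  s1 = (a.0\{c})\{b} ⊢ =a=> s2
  s2 = 0\{c}\{b} ⊢ deadlocked
Q's transition system — 3 states:
  t0 = rec X. b.(a.0\{c})\{b} + b.X ⊢ =b=> t0, =b=> t1
  t1 = (a.0\{c})\{b} ⊢ =a=> t2
  t2 = 0\{c}\{b} ⊢ deadlocked
Executing c from P (initial set {s0}):
  step 1 (c): {s0}
  P completes σ.
Executing c from Q (initial set {t0}):
  step 1 (c): ∅ (Q stuck)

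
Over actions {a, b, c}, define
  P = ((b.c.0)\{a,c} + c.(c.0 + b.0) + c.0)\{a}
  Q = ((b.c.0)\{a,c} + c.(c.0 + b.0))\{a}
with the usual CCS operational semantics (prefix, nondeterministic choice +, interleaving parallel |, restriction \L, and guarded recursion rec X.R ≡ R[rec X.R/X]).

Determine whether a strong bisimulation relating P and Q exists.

Reachable graph of P (4 states):
  s0 = ((b.c.0)\{a,c} + c.(c.0 + b.0) + c.0)\{a} has moves --b--▸ s1, --c--▸ s2, --c--▸ s3
  s1 = (c.0)\{a,c}\{a} has moves (no moves)
  s2 = (c.0 + b.0)\{a} has moves --b--▸ s3, --c--▸ s3
  s3 = 0\{a} has moves (no moves)
Reachable graph of Q (4 states):
  t0 = ((b.c.0)\{a,c} + c.(c.0 + b.0))\{a} has moves --b--▸ t1, --c--▸ t2
  t1 = (c.0)\{a,c}\{a} has moves (no moves)
  t2 = (c.0 + b.0)\{a} has moves --b--▸ t3, --c--▸ t3
  t3 = 0\{a} has moves (no moves)
Bisimilarity quotient blocks:
  B0 = {s0}
  B1 = {s1, s3, t1, t3}
  B2 = {s2, t2}
  B3 = {t0}
s0 ∈ B0, t0 ∈ B3 → different blocks

not bisimilar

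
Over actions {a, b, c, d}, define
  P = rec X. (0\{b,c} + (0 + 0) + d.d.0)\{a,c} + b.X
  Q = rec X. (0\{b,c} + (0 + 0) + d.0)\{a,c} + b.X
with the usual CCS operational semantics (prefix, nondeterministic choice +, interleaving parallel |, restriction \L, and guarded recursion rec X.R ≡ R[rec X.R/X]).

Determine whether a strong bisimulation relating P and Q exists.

P's transition system — 3 states:
  p0 = rec X. (0\{b,c} + (0 + 0) + d.d.0)\{a,c} + b.X :: ··b··> p0, ··d··> p1
  p1 = (d.0)\{a,c} :: ··d··> p2
  p2 = 0\{a,c} :: ∅
Q's transition system — 2 states:
  q0 = rec X. (0\{b,c} + (0 + 0) + d.0)\{a,c} + b.X :: ··b··> q0, ··d··> q1
  q1 = 0\{a,c} :: ∅
Bisimilarity quotient blocks:
  B0 = {p0}
  B1 = {p1}
  B2 = {p2, q1}
  B3 = {q0}
p0 ∈ B0, q0 ∈ B3 → different blocks

P ≁ Q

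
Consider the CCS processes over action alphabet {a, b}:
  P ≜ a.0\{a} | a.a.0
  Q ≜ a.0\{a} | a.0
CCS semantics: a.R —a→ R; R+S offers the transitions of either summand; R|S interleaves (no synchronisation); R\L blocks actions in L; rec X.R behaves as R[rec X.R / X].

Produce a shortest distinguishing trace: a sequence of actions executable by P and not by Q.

aaa

LTS(P): 6 reachable states
  s0 = a.0\{a} | a.a.0 → --a--▸ s1, --a--▸ s2
  s1 = 0\{a} | a.a.0 → --a--▸ s3
  s2 = a.0\{a} | a.0 → --a--▸ s3, --a--▸ s4
  s3 = 0\{a} | a.0 → --a--▸ s5
  s4 = a.0\{a} | 0 → --a--▸ s5
  s5 = 0\{a} | 0 → deadlocked
LTS(Q): 4 reachable states
  t0 = a.0\{a} | a.0 → --a--▸ t1, --a--▸ t2
  t1 = 0\{a} | a.0 → --a--▸ t3
  t2 = a.0\{a} | 0 → --a--▸ t3
  t3 = 0\{a} | 0 → deadlocked
Trace ⟨aaa⟩ through P, begin at {s0}:
  [1] a ⇒ {s1, s2}
  [2] a ⇒ {s3, s4}
  [3] a ⇒ {s5}
  P completes σ.
Trace ⟨aaa⟩ through Q, begin at {t0}:
  [1] a ⇒ {t1, t2}
  [2] a ⇒ {t3}
  [3] a ⇒ no successor for Q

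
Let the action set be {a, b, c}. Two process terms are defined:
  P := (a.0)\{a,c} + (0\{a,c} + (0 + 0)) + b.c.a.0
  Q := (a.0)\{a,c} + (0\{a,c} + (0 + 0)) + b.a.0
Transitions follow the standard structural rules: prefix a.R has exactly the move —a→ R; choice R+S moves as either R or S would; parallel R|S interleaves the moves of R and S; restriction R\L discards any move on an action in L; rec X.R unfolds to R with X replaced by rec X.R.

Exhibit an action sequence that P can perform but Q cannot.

Reachable graph of P (4 states):
  s0 = (a.0)\{a,c} + (0\{a,c} + (0 + 0)) + b.c.a.0 → =b=> s1
  s1 = c.a.0 → =c=> s2
  s2 = a.0 → =a=> s3
  s3 = 0 → ∅
Reachable graph of Q (3 states):
  t0 = (a.0)\{a,c} + (0\{a,c} + (0 + 0)) + b.a.0 → =b=> t1
  t1 = a.0 → =a=> t2
  t2 = 0 → ∅
Run σ = ⟨bc⟩ on P: start {s0}
  after b @ step 1: {s1}
  after c @ step 2: {s2}
  — P admits the full trace.
Run σ = ⟨bc⟩ on Q: start {t0}
  after b @ step 1: {t1}
  after c @ step 2: ∅  — Q cannot continue

bc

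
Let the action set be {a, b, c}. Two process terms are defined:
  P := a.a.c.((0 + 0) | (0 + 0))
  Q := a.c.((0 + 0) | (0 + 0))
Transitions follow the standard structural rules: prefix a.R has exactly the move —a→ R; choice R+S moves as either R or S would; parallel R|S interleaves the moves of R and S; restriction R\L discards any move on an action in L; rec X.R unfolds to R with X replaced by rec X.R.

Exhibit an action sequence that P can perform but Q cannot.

aa

P's transition system — 4 states:
  p0 = a.a.c.((0 + 0) | (0 + 0)) | =a=> p1
  p1 = a.c.((0 + 0) | (0 + 0)) | =a=> p2
  p2 = c.((0 + 0) | (0 + 0)) | =c=> p3
  p3 = (0 + 0) | (0 + 0) | (no moves)
Q's transition system — 3 states:
  q0 = a.c.((0 + 0) | (0 + 0)) | =a=> q1
  q1 = c.((0 + 0) | (0 + 0)) | =c=> q2
  q2 = (0 + 0) | (0 + 0) | (no moves)
Run σ = ⟨aa⟩ on P: start {p0}
  step 1 (a): {p1}
  step 2 (a): {p2}
  P completes σ.
Run σ = ⟨aa⟩ on Q: start {q0}
  step 1 (a): {q1}
  step 2 (a): ∅  — Q cannot continue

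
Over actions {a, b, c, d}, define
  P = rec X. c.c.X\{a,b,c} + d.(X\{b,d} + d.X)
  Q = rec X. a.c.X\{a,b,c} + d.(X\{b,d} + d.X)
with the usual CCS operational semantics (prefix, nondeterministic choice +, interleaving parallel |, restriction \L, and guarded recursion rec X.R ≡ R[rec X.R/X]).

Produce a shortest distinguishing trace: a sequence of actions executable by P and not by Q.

c

LTS(P): 7 reachable states
  p0 = rec X. c.c.X\{a,b,c} + d.(X\{b,d} + d.X) ⊢ --c--▸ p1, --d--▸ p2
  p1 = c.(rec X. c.c.X\{a,b,c} + d.(X\{b,d} + d.X))\{a,b,c} ⊢ --c--▸ p3
  p2 = (rec X. c.c.X\{a,b,c} + d.(X\{b,d} + d.X))\{b,d} + d.(rec X. c.c.X\{a,b,c} + d.(X\{b,d} + d.X)) ⊢ --c--▸ p4, --d--▸ p0
  p3 = (rec X. c.c.X\{a,b,c} + d.(X\{b,d} + d.X))\{a,b,c} ⊢ --d--▸ p5
  p4 = (c.(rec X. c.c.X\{a,b,c} + d.(X\{b,d} + d.X))\{a,b,c})\{b,d} ⊢ --c--▸ p6
  p5 = ((rec X. c.c.X\{a,b,c} + d.(X\{b,d} + d.X))\{b,d} + d.(rec X. c.c.X\{a,b,c} + d.(X\{b,d} + d.X)))\{a,b,c} ⊢ --d--▸ p3
  p6 = (rec X. c.c.X\{a,b,c} + d.(X\{b,d} + d.X))\{a,b,c}\{b,d} ⊢ deadlocked
LTS(Q): 7 reachable states
  q0 = rec X. a.c.X\{a,b,c} + d.(X\{b,d} + d.X) ⊢ --a--▸ q1, --d--▸ q2
  q1 = c.(rec X. a.c.X\{a,b,c} + d.(X\{b,d} + d.X))\{a,b,c} ⊢ --c--▸ q3
  q2 = (rec X. a.c.X\{a,b,c} + d.(X\{b,d} + d.X))\{b,d} + d.(rec X. a.c.X\{a,b,c} + d.(X\{b,d} + d.X)) ⊢ --a--▸ q4, --d--▸ q0
  q3 = (rec X. a.c.X\{a,b,c} + d.(X\{b,d} + d.X))\{a,b,c} ⊢ --d--▸ q5
  q4 = (c.(rec X. a.c.X\{a,b,c} + d.(X\{b,d} + d.X))\{a,b,c})\{b,d} ⊢ --c--▸ q6
  q5 = ((rec X. a.c.X\{a,b,c} + d.(X\{b,d} + d.X))\{b,d} + d.(rec X. a.c.X\{a,b,c} + d.(X\{b,d} + d.X)))\{a,b,c} ⊢ --d--▸ q3
  q6 = (rec X. a.c.X\{a,b,c} + d.(X\{b,d} + d.X))\{a,b,c}\{b,d} ⊢ deadlocked
Run σ = ⟨c⟩ on P: start {p0}
  step 1 (c): {p1}
  P completes σ.
Run σ = ⟨c⟩ on Q: start {q0}
  step 1 (c): ∅ (Q stuck)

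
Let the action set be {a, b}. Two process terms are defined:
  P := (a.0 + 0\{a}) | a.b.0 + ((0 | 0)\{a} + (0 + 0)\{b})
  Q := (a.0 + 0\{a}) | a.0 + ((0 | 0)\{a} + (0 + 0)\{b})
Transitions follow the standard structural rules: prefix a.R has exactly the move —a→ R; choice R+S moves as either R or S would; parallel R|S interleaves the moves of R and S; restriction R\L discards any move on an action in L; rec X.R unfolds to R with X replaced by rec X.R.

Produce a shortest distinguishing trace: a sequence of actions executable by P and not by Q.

LTS(P): 6 reachable states
  u0 = (a.0 + 0\{a}) | a.b.0 + ((0 | 0)\{a} + (0 + 0)\{b}) → =a=> u1, =a=> u2
  u1 = (a.0 + 0\{a}) | b.0 → =a=> u3, =b=> u4
  u2 = 0 | a.b.0 → =a=> u3
  u3 = 0 | b.0 → =b=> u5
  u4 = (a.0 + 0\{a}) | 0 → =a=> u5
  u5 = 0 | 0 → ·
LTS(Q): 4 reachable states
  v0 = (a.0 + 0\{a}) | a.0 + ((0 | 0)\{a} + (0 + 0)\{b}) → =a=> v1, =a=> v2
  v1 = (a.0 + 0\{a}) | 0 → =a=> v3
  v2 = 0 | a.0 → =a=> v3
  v3 = 0 | 0 → ·
Executing ab from P (initial set {u0}):
  after a @ step 1: {u1, u2}
  after b @ step 2: {u4}
  P completes σ.
Executing ab from Q (initial set {v0}):
  after a @ step 1: {v1, v2}
  after b @ step 2: ∅ (Q stuck)

ab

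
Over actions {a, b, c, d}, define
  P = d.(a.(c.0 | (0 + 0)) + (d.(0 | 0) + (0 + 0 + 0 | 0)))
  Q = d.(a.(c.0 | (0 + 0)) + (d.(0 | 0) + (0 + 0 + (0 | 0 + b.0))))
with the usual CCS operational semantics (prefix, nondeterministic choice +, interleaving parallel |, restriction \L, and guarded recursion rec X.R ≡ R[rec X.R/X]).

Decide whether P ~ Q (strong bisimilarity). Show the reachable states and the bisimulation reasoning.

LTS(P): 5 reachable states
  u0 = d.(a.(c.0 | (0 + 0)) + (d.(0 | 0) + (0 + 0 + 0 | 0))) ⊢ —d→ u1
  u1 = a.(c.0 | (0 + 0)) + (d.(0 | 0) + (0 + 0 + 0 | 0)) ⊢ —a→ u2, —d→ u3
  u2 = c.0 | (0 + 0) ⊢ —c→ u4
  u3 = 0 | 0 ⊢ deadlocked
  u4 = 0 | (0 + 0) ⊢ deadlocked
LTS(Q): 6 reachable states
  v0 = d.(a.(c.0 | (0 + 0)) + (d.(0 | 0) + (0 + 0 + (0 | 0 + b.0)))) ⊢ —d→ v1
  v1 = a.(c.0 | (0 + 0)) + (d.(0 | 0) + (0 + 0 + (0 | 0 + b.0))) ⊢ —a→ v2, —b→ v3, —d→ v4
  v2 = c.0 | (0 + 0) ⊢ —c→ v5
  v3 = 0 ⊢ deadlocked
  v4 = 0 | 0 ⊢ deadlocked
  v5 = 0 | (0 + 0) ⊢ deadlocked
Partition-refinement fixed point:
  B0 = {u0}
  B1 = {u1}
  B2 = {u2, v2}
  B3 = {u3, u4, v3, v4, v5}
  B4 = {v0}
  B5 = {v1}
u0 ∈ B0, v0 ∈ B4 → different blocks

NO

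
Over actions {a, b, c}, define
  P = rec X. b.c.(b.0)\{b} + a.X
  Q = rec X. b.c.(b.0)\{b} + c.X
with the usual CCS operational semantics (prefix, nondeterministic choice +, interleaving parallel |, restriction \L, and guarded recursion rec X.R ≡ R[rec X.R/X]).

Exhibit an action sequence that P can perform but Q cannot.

P's transition system — 3 states:
  m0 = rec X. b.c.(b.0)\{b} + a.X :: ··a··> m0, ··b··> m1
  m1 = c.(b.0)\{b} :: ··c··> m2
  m2 = (b.0)\{b} :: ∅
Q's transition system — 3 states:
  n0 = rec X. b.c.(b.0)\{b} + c.X :: ··b··> n1, ··c··> n0
  n1 = c.(b.0)\{b} :: ··c··> n2
  n2 = (b.0)\{b} :: ∅
Run σ = ⟨a⟩ on P: start {m0}
  [1] a ⇒ {m0}
  P completes σ.
Run σ = ⟨a⟩ on Q: start {n0}
  [1] a ⇒ ∅ (Q stuck)

a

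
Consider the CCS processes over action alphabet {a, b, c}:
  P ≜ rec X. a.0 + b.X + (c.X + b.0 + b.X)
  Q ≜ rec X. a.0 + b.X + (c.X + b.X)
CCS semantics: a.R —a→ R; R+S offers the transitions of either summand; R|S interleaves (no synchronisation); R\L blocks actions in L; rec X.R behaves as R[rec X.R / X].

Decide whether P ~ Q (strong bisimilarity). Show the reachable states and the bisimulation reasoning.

LTS(P): 2 reachable states
  u0 = rec X. a.0 + b.X + (c.X + b.0 + b.X) :: —a→ u1, —b→ u0, —b→ u1, —c→ u0
  u1 = 0 :: (no moves)
LTS(Q): 2 reachable states
  v0 = rec X. a.0 + b.X + (c.X + b.X) :: —a→ v1, —b→ v0, —c→ v0
  v1 = 0 :: (no moves)
Bisimilarity quotient blocks:
  B0 = {u0}
  B1 = {u1, v1}
  B2 = {v0}
u0 ∈ B0, v0 ∈ B2 → different blocks

NO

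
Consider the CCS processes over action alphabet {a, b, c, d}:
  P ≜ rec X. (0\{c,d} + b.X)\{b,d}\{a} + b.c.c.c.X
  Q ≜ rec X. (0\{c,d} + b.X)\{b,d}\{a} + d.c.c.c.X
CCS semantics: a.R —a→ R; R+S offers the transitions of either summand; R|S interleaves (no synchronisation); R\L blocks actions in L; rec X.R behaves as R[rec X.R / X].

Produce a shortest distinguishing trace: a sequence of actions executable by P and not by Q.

LTS(P): 4 reachable states
  p0 = rec X. (0\{c,d} + b.X)\{b,d}\{a} + b.c.c.c.X | =b=> p1
  p1 = c.c.c.(rec X. (0\{c,d} + b.X)\{b,d}\{a} + b.c.c.c.X) | =c=> p2
  p2 = c.c.(rec X. (0\{c,d} + b.X)\{b,d}\{a} + b.c.c.c.X) | =c=> p3
  p3 = c.(rec X. (0\{c,d} + b.X)\{b,d}\{a} + b.c.c.c.X) | =c=> p0
LTS(Q): 4 reachable states
  q0 = rec X. (0\{c,d} + b.X)\{b,d}\{a} + d.c.c.c.X | =d=> q1
  q1 = c.c.c.(rec X. (0\{c,d} + b.X)\{b,d}\{a} + d.c.c.c.X) | =c=> q2
  q2 = c.c.(rec X. (0\{c,d} + b.X)\{b,d}\{a} + d.c.c.c.X) | =c=> q3
  q3 = c.(rec X. (0\{c,d} + b.X)\{b,d}\{a} + d.c.c.c.X) | =c=> q0
Executing b from P (initial set {p0}):
  after b @ step 1: {p1}
  ✓ P
Executing b from Q (initial set {q0}):
  after b @ step 1: no successor for Q

b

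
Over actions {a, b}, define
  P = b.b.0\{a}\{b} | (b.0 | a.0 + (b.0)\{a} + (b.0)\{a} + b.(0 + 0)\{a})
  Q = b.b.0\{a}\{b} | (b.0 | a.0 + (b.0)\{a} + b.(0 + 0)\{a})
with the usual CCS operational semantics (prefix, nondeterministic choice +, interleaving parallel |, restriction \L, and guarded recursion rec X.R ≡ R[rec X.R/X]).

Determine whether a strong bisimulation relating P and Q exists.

Reachable graph of P (18 states):
  m0 = b.b.0\{a}\{b} | (b.0 | a.0 + (b.0)\{a} + (b.0)\{a} + b.(0 + 0)\{a}) has moves ··a··> m1, ··b··> m2, ··b··> m3, ··b··> m4, ··b··> m5
  m1 = b.b.0\{a}\{b} | (b.0 | 0) has moves ··b··> m6, ··b··> m7
  m2 = b.0\{a}\{b} | (b.0 | a.0 + (b.0)\{a} + (b.0)\{a} + b.(0 + 0)\{a}) has moves ··a··> m6, ··b··> m10, ··b··> m11, ··b··> m8, ··b··> m9
  m3 = b.b.0\{a}\{b} | (0 + 0)\{a} has moves ··b··> m9
  m4 = b.b.0\{a}\{b} | (0 | a.0) has moves ··a··> m7, ··b··> m10
  m5 = b.b.0\{a}\{b} | 0\{a} has moves ··b··> m11
  m6 = b.0\{a}\{b} | (b.0 | 0) has moves ··b··> m12, ··b··> m13
  m7 = b.b.0\{a}\{b} | (0 | 0) has moves ··b··> m13
  m8 = 0\{a}\{b} | (b.0 | a.0 + (b.0)\{a} + (b.0)\{a} + b.(0 + 0)\{a}) has moves ··a··> m12, ··b··> m14, ··b··> m15, ··b··> m16
  m9 = b.0\{a}\{b} | (0 + 0)\{a} has moves ··b··> m14
  m10 = b.0\{a}\{b} | (0 | a.0) has moves ··a··> m13, ··b··> m15
  m11 = b.0\{a}\{b} | 0\{a} has moves ··b··> m16
  m12 = 0\{a}\{b} | (b.0 | 0) has moves ··b··> m17
  m13 = b.0\{a}\{b} | (0 | 0) has moves ··b··> m17
  m14 = 0\{a}\{b} | (0 + 0)\{a} has moves (no moves)
  m15 = 0\{a}\{b} | (0 | a.0) has moves ··a··> m17
  m16 = 0\{a}\{b} | 0\{a} has moves (no moves)
  m17 = 0\{a}\{b} | (0 | 0) has moves (no moves)
Reachable graph of Q (18 states):
  n0 = b.b.0\{a}\{b} | (b.0 | a.0 + (b.0)\{a} + b.(0 + 0)\{a}) has moves ··a··> n1, ··b··> n2, ··b··> n3, ··b··> n4, ··b··> n5
  n1 = b.b.0\{a}\{b} | (b.0 | 0) has moves ··b··> n6, ··b··> n7
  n2 = b.0\{a}\{b} | (b.0 | a.0 + (b.0)\{a} + b.(0 + 0)\{a}) has moves ··a··> n6, ··b··> n10, ··b··> n11, ··b··> n8, ··b··> n9
  n3 = b.b.0\{a}\{b} | (0 + 0)\{a} has moves ··b··> n9
  n4 = b.b.0\{a}\{b} | (0 | a.0) has moves ··a··> n7, ··b··> n10
  n5 = b.b.0\{a}\{b} | 0\{a} has moves ··b··> n11
  n6 = b.0\{a}\{b} | (b.0 | 0) has moves ··b··> n12, ··b··> n13
  n7 = b.b.0\{a}\{b} | (0 | 0) has moves ··b··> n13
  n8 = 0\{a}\{b} | (b.0 | a.0 + (b.0)\{a} + b.(0 + 0)\{a}) has moves ··a··> n12, ··b··> n14, ··b··> n15, ··b··> n16
  n9 = b.0\{a}\{b} | (0 + 0)\{a} has moves ··b··> n14
  n10 = b.0\{a}\{b} | (0 | a.0) has moves ··a··> n13, ··b··> n15
  n11 = b.0\{a}\{b} | 0\{a} has moves ··b··> n16
  n12 = 0\{a}\{b} | (b.0 | 0) has moves ··b··> n17
  n13 = b.0\{a}\{b} | (0 | 0) has moves ··b··> n17
  n14 = 0\{a}\{b} | (0 + 0)\{a} has moves (no moves)
  n15 = 0\{a}\{b} | (0 | a.0) has moves ··a··> n17
  n16 = 0\{a}\{b} | 0\{a} has moves (no moves)
  n17 = 0\{a}\{b} | (0 | 0) has moves (no moves)
Partition-refinement fixed point:
  B0 = {m0, n0}
  B1 = {m4, n4}
  B2 = {m3, m5, m6, m7, n3, n5, n6, n7}
  B3 = {m11, m12, m13, m9, n11, n12, n13, n9}
  B4 = {m14, m16, m17, n14, n16, n17}
  B5 = {m10, n10}
  B6 = {m15, n15}
  B7 = {m1, n1}
  B8 = {m2, n2}
  B9 = {m8, n8}
m0 ∈ B0, n0 ∈ B0 → same block

YES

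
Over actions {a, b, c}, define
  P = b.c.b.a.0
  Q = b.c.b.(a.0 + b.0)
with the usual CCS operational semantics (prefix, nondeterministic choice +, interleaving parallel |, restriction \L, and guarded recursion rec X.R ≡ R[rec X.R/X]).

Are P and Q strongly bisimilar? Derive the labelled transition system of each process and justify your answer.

not bisimilar

LTS(P): 5 reachable states
  u0 = b.c.b.a.0 → =b=> u1
  u1 = c.b.a.0 → =c=> u2
  u2 = b.a.0 → =b=> u3
  u3 = a.0 → =a=> u4
  u4 = 0 → deadlocked
LTS(Q): 5 reachable states
  v0 = b.c.b.(a.0 + b.0) → =b=> v1
  v1 = c.b.(a.0 + b.0) → =c=> v2
  v2 = b.(a.0 + b.0) → =b=> v3
  v3 = a.0 + b.0 → =a=> v4, =b=> v4
  v4 = 0 → deadlocked
Coarsest stable partition (strong bisimilarity classes):
  B0 = {u0}
  B1 = {u1}
  B2 = {u2}
  B3 = {u3}
  B4 = {u4, v4}
  B5 = {v0}
  B6 = {v1}
  B7 = {v2}
  B8 = {v3}
u0 ∈ B0, v0 ∈ B5 → different blocks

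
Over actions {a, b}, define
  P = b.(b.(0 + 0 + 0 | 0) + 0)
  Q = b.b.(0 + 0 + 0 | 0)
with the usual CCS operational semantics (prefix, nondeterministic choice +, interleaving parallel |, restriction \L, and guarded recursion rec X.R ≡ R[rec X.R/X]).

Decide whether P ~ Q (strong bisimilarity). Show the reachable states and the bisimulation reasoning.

P ~ Q

P's transition system — 3 states:
  m0 = b.(b.(0 + 0 + 0 | 0) + 0) :: ··b··> m1
  m1 = b.(0 + 0 + 0 | 0) + 0 :: ··b··> m2
  m2 = 0 + 0 + 0 | 0 :: stopped
Q's transition system — 3 states:
  n0 = b.b.(0 + 0 + 0 | 0) :: ··b··> n1
  n1 = b.(0 + 0 + 0 | 0) :: ··b··> n2
  n2 = 0 + 0 + 0 | 0 :: stopped
Coarsest stable partition (strong bisimilarity classes):
  B0 = {m0, n0}
  B1 = {m1, n1}
  B2 = {m2, n2}
m0 ∈ B0, n0 ∈ B0 → same block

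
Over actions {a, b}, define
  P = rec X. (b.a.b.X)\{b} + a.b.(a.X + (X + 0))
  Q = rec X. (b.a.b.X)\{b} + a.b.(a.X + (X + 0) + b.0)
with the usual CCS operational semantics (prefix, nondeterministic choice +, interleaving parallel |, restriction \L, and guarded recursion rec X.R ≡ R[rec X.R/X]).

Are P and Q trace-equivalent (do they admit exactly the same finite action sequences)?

LTS(P): 3 reachable states
  p0 = rec X. (b.a.b.X)\{b} + a.b.(a.X + (X + 0)) | ··a··> p1
  p1 = b.(a.(rec X. (b.a.b.X)\{b} + a.b.(a.X + (X + 0))) + ((rec X. (b.a.b.X)\{b} + a.b.(a.X + (X + 0))) + 0)) | ··b··> p2
  p2 = a.(rec X. (b.a.b.X)\{b} + a.b.(a.X + (X + 0))) + ((rec X. (b.a.b.X)\{b} + a.b.(a.X + (X + 0))) + 0) | ··a··> p0, ··a··> p1
LTS(Q): 4 reachable states
  q0 = rec X. (b.a.b.X)\{b} + a.b.(a.X + (X + 0) + b.0) | ··a··> q1
  q1 = b.(a.(rec X. (b.a.b.X)\{b} + a.b.(a.X + (X + 0) + b.0)) + ((rec X. (b.a.b.X)\{b} + a.b.(a.X + (X + 0) + b.0)) + 0) + b.0) | ··b··> q2
  q2 = a.(rec X. (b.a.b.X)\{b} + a.b.(a.X + (X + 0) + b.0)) + ((rec X. (b.a.b.X)\{b} + a.b.(a.X + (X + 0) + b.0)) + 0) + b.0 | ··a··> q0, ··a··> q1, ··b··> q3
  q3 = 0 | ∅
Trace ⟨abb⟩ through Q, begin at {q0}:
  step 1 (a): {q1}
  step 2 (b): {q2}
  step 3 (b): {q3}
  — Q admits the full trace.
Trace ⟨abb⟩ through P, begin at {p0}:
  step 1 (a): {p1}
  step 2 (b): {p2}
  step 3 (b): no successor for P

traces(P) ≠ traces(Q) — witness ⟨abb⟩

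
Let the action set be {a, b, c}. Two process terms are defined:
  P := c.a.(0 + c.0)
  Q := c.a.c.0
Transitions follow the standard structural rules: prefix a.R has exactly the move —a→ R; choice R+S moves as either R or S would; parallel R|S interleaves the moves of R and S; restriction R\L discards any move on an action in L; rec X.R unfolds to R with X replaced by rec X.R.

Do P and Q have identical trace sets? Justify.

YES

LTS(P): 4 reachable states
  s0 = c.a.(0 + c.0) ⊢ -c-> s1
  s1 = a.(0 + c.0) ⊢ -a-> s2
  s2 = 0 + c.0 ⊢ -c-> s3
  s3 = 0 ⊢ deadlocked
LTS(Q): 4 reachable states
  t0 = c.a.c.0 ⊢ -c-> t1
  t1 = a.c.0 ⊢ -a-> t2
  t2 = c.0 ⊢ -c-> t3
  t3 = 0 ⊢ deadlocked
Bisimilarity quotient blocks:
  B0 = {s0, t0}
  B1 = {s1, t1}
  B2 = {s2, t2}
  B3 = {s3, t3}
s0 ∈ B0, t0 ∈ B0 → same block
Bisimilar ⇒ trace-equivalent.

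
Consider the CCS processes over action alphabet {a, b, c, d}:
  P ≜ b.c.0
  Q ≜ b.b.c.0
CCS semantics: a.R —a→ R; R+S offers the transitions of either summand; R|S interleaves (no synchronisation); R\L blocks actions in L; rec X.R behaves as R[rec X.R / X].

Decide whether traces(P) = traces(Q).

NO — witness ⟨bc⟩

P's transition system — 3 states:
  m0 = b.c.0 | --b--▸ m1
  m1 = c.0 | --c--▸ m2
  m2 = 0 | (no moves)
Q's transition system — 4 states:
  n0 = b.b.c.0 | --b--▸ n1
  n1 = b.c.0 | --b--▸ n2
  n2 = c.0 | --c--▸ n3
  n3 = 0 | (no moves)
Run σ = ⟨bc⟩ on P: start {m0}
  [1] b ⇒ {m1}
  [2] c ⇒ {m2}
  P completes σ.
Run σ = ⟨bc⟩ on Q: start {n0}
  [1] b ⇒ {n1}
  [2] c ⇒ no successor for Q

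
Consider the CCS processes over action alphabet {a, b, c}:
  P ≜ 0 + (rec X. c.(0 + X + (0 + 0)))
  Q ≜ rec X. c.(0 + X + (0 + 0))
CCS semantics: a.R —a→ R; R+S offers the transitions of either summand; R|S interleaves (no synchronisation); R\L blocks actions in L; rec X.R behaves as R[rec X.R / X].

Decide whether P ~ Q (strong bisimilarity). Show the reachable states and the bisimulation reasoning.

P's transition system — 2 states:
  p0 = 0 + (rec X. c.(0 + X + (0 + 0))) has moves ··c··> p1
  p1 = 0 + (rec X. c.(0 + X + (0 + 0))) + (0 + 0) has moves ··c··> p1
Q's transition system — 2 states:
  q0 = rec X. c.(0 + X + (0 + 0)) has moves ··c··> q1
  q1 = 0 + (rec X. c.(0 + X + (0 + 0))) + (0 + 0) has moves ··c··> q1
Bisimilarity quotient blocks:
  B0 = {p0, p1, q0, q1}
p0 ∈ B0, q0 ∈ B0 → same block

P ~ Q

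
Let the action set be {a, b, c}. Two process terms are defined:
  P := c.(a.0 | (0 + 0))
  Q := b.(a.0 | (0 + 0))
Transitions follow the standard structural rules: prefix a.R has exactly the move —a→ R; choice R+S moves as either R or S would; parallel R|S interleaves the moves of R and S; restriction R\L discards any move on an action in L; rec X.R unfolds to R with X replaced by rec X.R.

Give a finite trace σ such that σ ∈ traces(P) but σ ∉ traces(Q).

Reachable graph of P (3 states):
  p0 = c.(a.0 | (0 + 0)) | —c→ p1
  p1 = a.0 | (0 + 0) | —a→ p2
  p2 = 0 | (0 + 0) | ∅
Reachable graph of Q (3 states):
  q0 = b.(a.0 | (0 + 0)) | —b→ q1
  q1 = a.0 | (0 + 0) | —a→ q2
  q2 = 0 | (0 + 0) | ∅
Executing c from P (initial set {p0}):
  after c @ step 1: {p1}
  ✓ P
Executing c from Q (initial set {q0}):
  after c @ step 1: no successor for Q

c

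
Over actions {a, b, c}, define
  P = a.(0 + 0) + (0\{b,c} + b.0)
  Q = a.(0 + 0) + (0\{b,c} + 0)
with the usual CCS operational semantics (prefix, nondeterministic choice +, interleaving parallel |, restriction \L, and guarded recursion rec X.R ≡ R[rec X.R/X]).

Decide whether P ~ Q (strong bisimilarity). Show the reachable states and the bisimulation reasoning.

P's transition system — 3 states:
  m0 = a.(0 + 0) + (0\{b,c} + b.0) :: =a=> m1, =b=> m2
  m1 = 0 + 0 :: stopped
  m2 = 0 :: stopped
Q's transition system — 2 states:
  n0 = a.(0 + 0) + (0\{b,c} + 0) :: =a=> n1
  n1 = 0 + 0 :: stopped
Coarsest stable partition (strong bisimilarity classes):
  B0 = {m0}
  B1 = {m1, m2, n1}
  B2 = {n0}
m0 ∈ B0, n0 ∈ B2 → different blocks

not bisimilar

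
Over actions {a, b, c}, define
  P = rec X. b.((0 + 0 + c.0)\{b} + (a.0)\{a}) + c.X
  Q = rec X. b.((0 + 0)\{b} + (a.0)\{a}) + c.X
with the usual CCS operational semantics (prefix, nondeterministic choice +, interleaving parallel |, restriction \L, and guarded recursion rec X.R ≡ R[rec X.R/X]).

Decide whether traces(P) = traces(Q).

Reachable graph of P (3 states):
  m0 = rec X. b.((0 + 0 + c.0)\{b} + (a.0)\{a}) + c.X ⊢ —b→ m1, —c→ m0
  m1 = (0 + 0 + c.0)\{b} + (a.0)\{a} ⊢ —c→ m2
  m2 = 0\{b} ⊢ deadlocked
Reachable graph of Q (2 states):
  n0 = rec X. b.((0 + 0)\{b} + (a.0)\{a}) + c.X ⊢ —b→ n1, —c→ n0
  n1 = (0 + 0)\{b} + (a.0)\{a} ⊢ deadlocked
Run σ = ⟨bc⟩ on P: start {m0}
  [1] b ⇒ {m1}
  [2] c ⇒ {m2}
  P completes σ.
Run σ = ⟨bc⟩ on Q: start {n0}
  [1] b ⇒ {n1}
  [2] c ⇒ ∅ (Q stuck)

trace-distinct — witness ⟨bc⟩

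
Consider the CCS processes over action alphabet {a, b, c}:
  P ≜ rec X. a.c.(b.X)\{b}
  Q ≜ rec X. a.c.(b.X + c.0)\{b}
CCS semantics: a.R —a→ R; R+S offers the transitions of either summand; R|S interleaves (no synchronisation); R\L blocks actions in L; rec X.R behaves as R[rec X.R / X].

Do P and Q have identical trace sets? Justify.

Reachable graph of P (3 states):
  p0 = rec X. a.c.(b.X)\{b} → —a→ p1
  p1 = c.(b.(rec X. a.c.(b.X)\{b}))\{b} → —c→ p2
  p2 = (b.(rec X. a.c.(b.X)\{b}))\{b} → stopped
Reachable graph of Q (4 states):
  q0 = rec X. a.c.(b.X + c.0)\{b} → —a→ q1
  q1 = c.(b.(rec X. a.c.(b.X + c.0)\{b}) + c.0)\{b} → —c→ q2
  q2 = (b.(rec X. a.c.(b.X + c.0)\{b}) + c.0)\{b} → —c→ q3
  q3 = 0\{b} → stopped
Executing acc from Q (initial set {q0}):
  [1] a ⇒ {q1}
  [2] c ⇒ {q2}
  [3] c ⇒ {q3}
  Q completes σ.
Executing acc from P (initial set {p0}):
  [1] a ⇒ {p1}
  [2] c ⇒ {p2}
  [3] c ⇒ no successor for P

NO — witness ⟨acc⟩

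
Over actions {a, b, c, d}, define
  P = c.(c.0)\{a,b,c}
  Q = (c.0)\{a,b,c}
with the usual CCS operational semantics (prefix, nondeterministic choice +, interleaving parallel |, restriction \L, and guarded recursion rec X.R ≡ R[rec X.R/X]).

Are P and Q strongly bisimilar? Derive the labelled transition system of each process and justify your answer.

Reachable graph of P (2 states):
  m0 = c.(c.0)\{a,b,c} has moves -c-> m1
  m1 = (c.0)\{a,b,c} has moves stopped
Reachable graph of Q (1 states):
  n0 = (c.0)\{a,b,c} has moves stopped
Coarsest stable partition (strong bisimilarity classes):
  B0 = {m0}
  B1 = {m1, n0}
m0 ∈ B0, n0 ∈ B1 → different blocks

P ≁ Q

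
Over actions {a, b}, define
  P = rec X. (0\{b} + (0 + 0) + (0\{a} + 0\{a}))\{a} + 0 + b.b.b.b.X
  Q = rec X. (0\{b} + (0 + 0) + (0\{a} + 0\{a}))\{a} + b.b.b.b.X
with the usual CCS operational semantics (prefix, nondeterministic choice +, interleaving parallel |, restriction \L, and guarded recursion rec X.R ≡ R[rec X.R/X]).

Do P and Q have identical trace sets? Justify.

YES

Reachable graph of P (4 states):
  s0 = rec X. (0\{b} + (0 + 0) + (0\{a} + 0\{a}))\{a} + 0 + b.b.b.b.X ⊢ --b--▸ s1
  s1 = b.b.b.(rec X. (0\{b} + (0 + 0) + (0\{a} + 0\{a}))\{a} + 0 + b.b.b.b.X) ⊢ --b--▸ s2
  s2 = b.b.(rec X. (0\{b} + (0 + 0) + (0\{a} + 0\{a}))\{a} + 0 + b.b.b.b.X) ⊢ --b--▸ s3
  s3 = b.(rec X. (0\{b} + (0 + 0) + (0\{a} + 0\{a}))\{a} + 0 + b.b.b.b.X) ⊢ --b--▸ s0
Reachable graph of Q (4 states):
  t0 = rec X. (0\{b} + (0 + 0) + (0\{a} + 0\{a}))\{a} + b.b.b.b.X ⊢ --b--▸ t1
  t1 = b.b.b.(rec X. (0\{b} + (0 + 0) + (0\{a} + 0\{a}))\{a} + b.b.b.b.X) ⊢ --b--▸ t2
  t2 = b.b.(rec X. (0\{b} + (0 + 0) + (0\{a} + 0\{a}))\{a} + b.b.b.b.X) ⊢ --b--▸ t3
  t3 = b.(rec X. (0\{b} + (0 + 0) + (0\{a} + 0\{a}))\{a} + b.b.b.b.X) ⊢ --b--▸ t0
Coarsest stable partition (strong bisimilarity classes):
  B0 = {s0, s1, s2, s3, t0, t1, t2, t3}
s0 ∈ B0, t0 ∈ B0 → same block
Bisimilar ⇒ trace-equivalent.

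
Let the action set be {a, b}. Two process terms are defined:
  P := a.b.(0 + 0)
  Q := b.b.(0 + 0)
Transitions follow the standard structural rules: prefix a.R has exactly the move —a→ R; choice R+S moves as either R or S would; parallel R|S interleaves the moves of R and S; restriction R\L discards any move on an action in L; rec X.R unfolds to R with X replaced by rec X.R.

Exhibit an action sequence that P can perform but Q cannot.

Reachable graph of P (3 states):
  m0 = a.b.(0 + 0) ⊢ ··a··> m1
  m1 = b.(0 + 0) ⊢ ··b··> m2
  m2 = 0 + 0 ⊢ ·
Reachable graph of Q (3 states):
  n0 = b.b.(0 + 0) ⊢ ··b··> n1
  n1 = b.(0 + 0) ⊢ ··b··> n2
  n2 = 0 + 0 ⊢ ·
Trace ⟨a⟩ through P, begin at {m0}:
  after a @ step 1: {m1}
  P completes σ.
Trace ⟨a⟩ through Q, begin at {n0}:
  after a @ step 1: ∅  — Q cannot continue

a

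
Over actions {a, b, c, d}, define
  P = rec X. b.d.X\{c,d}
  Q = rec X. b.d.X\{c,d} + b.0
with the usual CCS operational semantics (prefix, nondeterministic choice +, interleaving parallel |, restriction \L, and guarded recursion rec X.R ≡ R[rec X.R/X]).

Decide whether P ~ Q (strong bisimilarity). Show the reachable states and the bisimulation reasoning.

P ≁ Q

P's transition system — 4 states:
  s0 = rec X. b.d.X\{c,d} ⊢ --b--▸ s1
  s1 = d.(rec X. b.d.X\{c,d})\{c,d} ⊢ --d--▸ s2
  s2 = (rec X. b.d.X\{c,d})\{c,d} ⊢ --b--▸ s3
  s3 = (d.(rec X. b.d.X\{c,d})\{c,d})\{c,d} ⊢ (no moves)
Q's transition system — 6 states:
  t0 = rec X. b.d.X\{c,d} + b.0 ⊢ --b--▸ t1, --b--▸ t2
  t1 = 0 ⊢ (no moves)
  t2 = d.(rec X. b.d.X\{c,d} + b.0)\{c,d} ⊢ --d--▸ t3
  t3 = (rec X. b.d.X\{c,d} + b.0)\{c,d} ⊢ --b--▸ t4, --b--▸ t5
  t4 = (d.(rec X. b.d.X\{c,d} + b.0)\{c,d})\{c,d} ⊢ (no moves)
  t5 = 0\{c,d} ⊢ (no moves)
Bisimilarity quotient blocks:
  B0 = {s0}
  B1 = {s1, t2}
  B2 = {s2, t3}
  B3 = {s3, t1, t4, t5}
  B4 = {t0}
s0 ∈ B0, t0 ∈ B4 → different blocks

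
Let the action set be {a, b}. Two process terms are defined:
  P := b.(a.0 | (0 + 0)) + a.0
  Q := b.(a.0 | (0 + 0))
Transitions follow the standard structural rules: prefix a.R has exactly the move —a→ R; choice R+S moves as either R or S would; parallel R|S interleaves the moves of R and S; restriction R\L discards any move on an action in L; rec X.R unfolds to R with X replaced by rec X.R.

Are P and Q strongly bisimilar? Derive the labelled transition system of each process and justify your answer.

Reachable graph of P (4 states):
  p0 = b.(a.0 | (0 + 0)) + a.0 :: —a→ p1, —b→ p2
  p1 = 0 :: (no moves)
  p2 = a.0 | (0 + 0) :: —a→ p3
  p3 = 0 | (0 + 0) :: (no moves)
Reachable graph of Q (3 states):
  q0 = b.(a.0 | (0 + 0)) :: —b→ q1
  q1 = a.0 | (0 + 0) :: —a→ q2
  q2 = 0 | (0 + 0) :: (no moves)
Coarsest stable partition (strong bisimilarity classes):
  B0 = {p0}
  B1 = {p1, p3, q2}
  B2 = {p2, q1}
  B3 = {q0}
p0 ∈ B0, q0 ∈ B3 → different blocks

not bisimilar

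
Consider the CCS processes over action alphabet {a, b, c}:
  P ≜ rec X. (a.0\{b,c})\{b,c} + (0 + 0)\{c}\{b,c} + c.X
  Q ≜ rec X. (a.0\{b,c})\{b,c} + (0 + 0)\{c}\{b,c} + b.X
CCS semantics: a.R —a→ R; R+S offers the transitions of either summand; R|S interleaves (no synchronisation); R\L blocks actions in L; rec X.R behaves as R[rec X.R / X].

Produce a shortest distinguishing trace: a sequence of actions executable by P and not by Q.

c

P's transition system — 2 states:
  u0 = rec X. (a.0\{b,c})\{b,c} + (0 + 0)\{c}\{b,c} + c.X → ··a··> u1, ··c··> u0
  u1 = 0\{b,c}\{b,c} → deadlocked
Q's transition system — 2 states:
  v0 = rec X. (a.0\{b,c})\{b,c} + (0 + 0)\{c}\{b,c} + b.X → ··a··> v1, ··b··> v0
  v1 = 0\{b,c}\{b,c} → deadlocked
Executing c from P (initial set {u0}):
  [1] c ⇒ {u0}
  — P admits the full trace.
Executing c from Q (initial set {v0}):
  [1] c ⇒ ∅  — Q cannot continue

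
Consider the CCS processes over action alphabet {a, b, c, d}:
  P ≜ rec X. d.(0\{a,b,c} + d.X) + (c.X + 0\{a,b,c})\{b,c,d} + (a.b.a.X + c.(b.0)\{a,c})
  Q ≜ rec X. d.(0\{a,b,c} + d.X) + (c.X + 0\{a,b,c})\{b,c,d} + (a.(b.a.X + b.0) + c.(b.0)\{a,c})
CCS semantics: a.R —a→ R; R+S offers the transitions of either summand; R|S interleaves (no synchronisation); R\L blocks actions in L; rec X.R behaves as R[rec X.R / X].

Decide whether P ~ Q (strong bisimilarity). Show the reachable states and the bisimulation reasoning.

NO

LTS(P): 6 reachable states
  u0 = rec X. d.(0\{a,b,c} + d.X) + (c.X + 0\{a,b,c})\{b,c,d} + (a.b.a.X + c.(b.0)\{a,c}) has moves -a-> u1, -c-> u2, -d-> u3
  u1 = b.a.(rec X. d.(0\{a,b,c} + d.X) + (c.X + 0\{a,b,c})\{b,c,d} + (a.b.a.X + c.(b.0)\{a,c})) has moves -b-> u4
  u2 = (b.0)\{a,c} has moves -b-> u5
  u3 = 0\{a,b,c} + d.(rec X. d.(0\{a,b,c} + d.X) + (c.X + 0\{a,b,c})\{b,c,d} + (a.b.a.X + c.(b.0)\{a,c})) has moves -d-> u0
  u4 = a.(rec X. d.(0\{a,b,c} + d.X) + (c.X + 0\{a,b,c})\{b,c,d} + (a.b.a.X + c.(b.0)\{a,c})) has moves -a-> u0
  u5 = 0\{a,c} has moves deadlocked
LTS(Q): 7 reachable states
  v0 = rec X. d.(0\{a,b,c} + d.X) + (c.X + 0\{a,b,c})\{b,c,d} + (a.(b.a.X + b.0) + c.(b.0)\{a,c}) has moves -a-> v1, -c-> v2, -d-> v3
  v1 = b.a.(rec X. d.(0\{a,b,c} + d.X) + (c.X + 0\{a,b,c})\{b,c,d} + (a.(b.a.X + b.0) + c.(b.0)\{a,c})) + b.0 has moves -b-> v4, -b-> v5
  v2 = (b.0)\{a,c} has moves -b-> v6
  v3 = 0\{a,b,c} + d.(rec X. d.(0\{a,b,c} + d.X) + (c.X + 0\{a,b,c})\{b,c,d} + (a.(b.a.X + b.0) + c.(b.0)\{a,c})) has moves -d-> v0
  v4 = 0 has moves deadlocked
  v5 = a.(rec X. d.(0\{a,b,c} + d.X) + (c.X + 0\{a,b,c})\{b,c,d} + (a.(b.a.X + b.0) + c.(b.0)\{a,c})) has moves -a-> v0
  v6 = 0\{a,c} has moves deadlocked
Coarsest stable partition (strong bisimilarity classes):
  B0 = {u0}
  B1 = {u3}
  B2 = {u2, v2}
  B3 = {u5, v4, v6}
  B4 = {u1}
  B5 = {u4}
  B6 = {v0}
  B7 = {v3}
  B8 = {v1}
  B9 = {v5}
u0 ∈ B0, v0 ∈ B6 → different blocks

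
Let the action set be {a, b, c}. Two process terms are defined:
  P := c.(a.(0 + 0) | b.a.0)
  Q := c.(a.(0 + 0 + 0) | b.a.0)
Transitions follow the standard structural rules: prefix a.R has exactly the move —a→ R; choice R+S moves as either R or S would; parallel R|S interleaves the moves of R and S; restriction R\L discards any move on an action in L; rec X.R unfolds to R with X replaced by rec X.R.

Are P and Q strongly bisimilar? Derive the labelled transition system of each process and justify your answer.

YES

P's transition system — 7 states:
  m0 = c.(a.(0 + 0) | b.a.0) → —c→ m1
  m1 = a.(0 + 0) | b.a.0 → —a→ m2, —b→ m3
  m2 = (0 + 0) | b.a.0 → —b→ m4
  m3 = a.(0 + 0) | a.0 → —a→ m4, —a→ m5
  m4 = (0 + 0) | a.0 → —a→ m6
  m5 = a.(0 + 0) | 0 → —a→ m6
  m6 = (0 + 0) | 0 → ∅
Q's transition system — 7 states:
  n0 = c.(a.(0 + 0 + 0) | b.a.0) → —c→ n1
  n1 = a.(0 + 0 + 0) | b.a.0 → —a→ n2, —b→ n3
  n2 = (0 + 0 + 0) | b.a.0 → —b→ n4
  n3 = a.(0 + 0 + 0) | a.0 → —a→ n4, —a→ n5
  n4 = (0 + 0 + 0) | a.0 → —a→ n6
  n5 = a.(0 + 0 + 0) | 0 → —a→ n6
  n6 = (0 + 0 + 0) | 0 → ∅
Coarsest stable partition (strong bisimilarity classes):
  B0 = {m0, n0}
  B1 = {m1, n1}
  B2 = {m3, n3}
  B3 = {m4, m5, n4, n5}
  B4 = {m6, n6}
  B5 = {m2, n2}
m0 ∈ B0, n0 ∈ B0 → same block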